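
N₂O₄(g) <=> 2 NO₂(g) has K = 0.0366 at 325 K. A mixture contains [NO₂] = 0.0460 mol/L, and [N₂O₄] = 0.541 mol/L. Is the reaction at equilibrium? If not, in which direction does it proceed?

in the forward direction

Q = [NO₂]² / [N₂O₄] = (0.0460)² / (0.541) = 0.00391
Q = 0.00391 < K = 0.0366, so the forward reaction proceeds.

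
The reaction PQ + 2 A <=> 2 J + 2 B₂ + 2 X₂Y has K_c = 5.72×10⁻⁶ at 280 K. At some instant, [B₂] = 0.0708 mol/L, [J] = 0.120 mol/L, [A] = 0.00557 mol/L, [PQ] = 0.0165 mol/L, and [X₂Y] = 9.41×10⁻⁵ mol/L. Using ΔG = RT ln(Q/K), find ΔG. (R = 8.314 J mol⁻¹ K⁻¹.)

Q_c = [J]²·[B₂]²·[X₂Y]² / ([PQ]·[A]²) = (0.120)²·(0.0708)²·(9.41×10⁻⁵)² / ((0.0165)·(0.00557)²) = 1.25×10⁻⁶
ΔG = RT ln(Q_c/K_c) = (8.314 J mol⁻¹ K⁻¹)(280 K) × ln(1.25×10⁻⁶/5.72×10⁻⁶)
   = (2.328 kJ/mol)(-1.521) = -3.54 kJ/mol
ΔG < 0, so the forward reaction is spontaneous (proceeds forward).

ΔG = -3.54 kJ/mol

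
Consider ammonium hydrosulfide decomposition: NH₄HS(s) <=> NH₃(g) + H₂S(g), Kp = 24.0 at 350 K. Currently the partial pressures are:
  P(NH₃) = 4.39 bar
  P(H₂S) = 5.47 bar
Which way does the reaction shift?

neither direction; the system is at equilibrium

(NH₄HS is a pure solid — omitted from Qp.)
Qp = P(NH₃)·P(H₂S) = (4.39)·(5.47) = 24.0
Qp = 24.0 = Kp, so the system is already at equilibrium.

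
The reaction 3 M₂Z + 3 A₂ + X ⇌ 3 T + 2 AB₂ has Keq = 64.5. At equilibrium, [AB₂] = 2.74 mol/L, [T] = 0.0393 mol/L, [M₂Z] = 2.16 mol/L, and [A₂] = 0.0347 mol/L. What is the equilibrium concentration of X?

[X] = 0.0168 mol/L

At equilibrium, Keq = [T]³·[AB₂]² / ([M₂Z]³·[A₂]³·[X]) = 64.5.
(0.0393)³·(2.74)² / ((2.16)³·(0.0347)³·([X])) = 64.5
[X] = 0.0168 mol/L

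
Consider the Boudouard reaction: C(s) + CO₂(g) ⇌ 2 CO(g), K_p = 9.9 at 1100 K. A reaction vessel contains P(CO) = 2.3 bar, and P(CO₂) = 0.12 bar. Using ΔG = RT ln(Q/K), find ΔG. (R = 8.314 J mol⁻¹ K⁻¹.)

ΔG = 13.7 kJ/mol

(C is a pure solid — omitted from Q_p.)
Q_p = P(CO)² / P(CO₂) = (2.3)² / (0.12) = 44.1
ΔG = RT ln(Q_p/K_p) = (8.314 J mol⁻¹ K⁻¹)(1100 K) × ln(44.1/9.9)
   = (9.145 kJ/mol)(1.494) = 13.7 kJ/mol
ΔG > 0, so the forward reaction is non-spontaneous (proceeds in reverse).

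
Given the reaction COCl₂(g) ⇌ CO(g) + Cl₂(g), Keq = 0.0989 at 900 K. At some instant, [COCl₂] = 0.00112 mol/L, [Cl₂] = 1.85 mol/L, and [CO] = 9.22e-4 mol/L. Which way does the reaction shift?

Q = [CO]·[Cl₂] / [COCl₂] = (9.22e-4)·(1.85) / (0.00112) = 1.52
Q = 1.52 > Keq = 0.0989, so the reverse reaction proceeds.

toward reactants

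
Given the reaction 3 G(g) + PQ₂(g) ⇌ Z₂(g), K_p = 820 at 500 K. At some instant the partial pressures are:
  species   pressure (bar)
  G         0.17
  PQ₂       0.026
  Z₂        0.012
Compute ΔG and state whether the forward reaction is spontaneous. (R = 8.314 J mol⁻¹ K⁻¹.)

ΔG = -9.01 kJ/mol; the forward reaction is spontaneous

Q_p = P(Z₂) / (P(G)³·P(PQ₂)) = (0.012) / ((0.17)³·(0.026)) = 93.9
ΔG = RT ln(Q_p/K_p) = (8.314 J mol⁻¹ K⁻¹)(500 K) × ln(93.9/820)
   = (4.157 kJ/mol)(-2.167) = -9.01 kJ/mol
ΔG < 0, so the forward reaction is spontaneous (proceeds forward).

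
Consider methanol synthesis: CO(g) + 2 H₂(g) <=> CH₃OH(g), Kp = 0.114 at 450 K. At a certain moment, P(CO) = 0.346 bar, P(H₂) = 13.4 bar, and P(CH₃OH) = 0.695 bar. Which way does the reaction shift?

forward (toward products)

Qp = P(CH₃OH) / (P(CO)·P(H₂)²) = (0.695) / ((0.346)·(13.4)²) = 0.0112
Qp = 0.0112 < Kp = 0.114, so the forward reaction proceeds.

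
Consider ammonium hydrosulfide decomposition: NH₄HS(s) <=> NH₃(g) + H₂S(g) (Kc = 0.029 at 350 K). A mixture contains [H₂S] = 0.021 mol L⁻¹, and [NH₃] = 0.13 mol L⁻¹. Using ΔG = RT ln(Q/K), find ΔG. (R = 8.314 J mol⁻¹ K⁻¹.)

(NH₄HS is a pure solid — omitted from Qc.)
Qc = [NH₃]·[H₂S] = (0.13)·(0.021) = 0.00273
ΔG = RT ln(Qc/Kc) = (8.314 J mol⁻¹ K⁻¹)(350 K) × ln(0.00273/0.029)
   = (2.910 kJ/mol)(-2.363) = -6.88 kJ/mol
ΔG < 0, so the forward reaction is spontaneous (proceeds forward).

ΔG = -6.88 kJ/mol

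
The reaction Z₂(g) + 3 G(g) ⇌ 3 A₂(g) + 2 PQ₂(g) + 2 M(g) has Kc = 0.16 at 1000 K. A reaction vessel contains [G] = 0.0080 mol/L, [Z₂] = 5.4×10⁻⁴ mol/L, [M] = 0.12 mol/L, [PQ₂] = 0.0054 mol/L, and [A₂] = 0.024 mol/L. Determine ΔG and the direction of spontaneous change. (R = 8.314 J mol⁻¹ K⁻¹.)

ΔG = -16.9 kJ/mol; the forward reaction is spontaneous

Qc = [A₂]³·[PQ₂]²·[M]² / ([Z₂]·[G]³) = (0.024)³·(0.0054)²·(0.12)² / ((5.4×10⁻⁴)·(0.0080)³) = 0.0210
ΔG = RT ln(Qc/Kc) = (8.314 J mol⁻¹ K⁻¹)(1000 K) × ln(0.0210/0.16)
   = (8.314 kJ/mol)(-2.031) = -16.9 kJ/mol
ΔG < 0, so the forward reaction is spontaneous (proceeds forward).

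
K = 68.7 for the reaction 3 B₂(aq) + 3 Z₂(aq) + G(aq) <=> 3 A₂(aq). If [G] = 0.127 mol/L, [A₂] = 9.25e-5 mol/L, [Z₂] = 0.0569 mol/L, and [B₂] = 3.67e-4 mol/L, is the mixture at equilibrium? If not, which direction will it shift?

Q = [A₂]³ / ([B₂]³·[Z₂]³·[G]) = (9.25e-5)³ / ((3.67e-4)³·(0.0569)³·(0.127)) = 684
Q = 684 > K = 68.7: net reverse reaction.

no; Q > K, reaction proceeds in reverse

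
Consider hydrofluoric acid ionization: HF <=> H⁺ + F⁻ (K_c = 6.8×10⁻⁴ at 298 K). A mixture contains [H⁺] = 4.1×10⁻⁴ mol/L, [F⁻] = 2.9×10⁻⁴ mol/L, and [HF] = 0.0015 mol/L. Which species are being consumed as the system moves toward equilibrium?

Q_c = [H⁺]·[F⁻] / [HF] = (4.1×10⁻⁴)·(2.9×10⁻⁴) / (0.0015) = 7.9×10⁻⁵
Q_c = 7.9×10⁻⁵ < K_c = 6.8×10⁻⁴: net forward reaction.

HF (reactants)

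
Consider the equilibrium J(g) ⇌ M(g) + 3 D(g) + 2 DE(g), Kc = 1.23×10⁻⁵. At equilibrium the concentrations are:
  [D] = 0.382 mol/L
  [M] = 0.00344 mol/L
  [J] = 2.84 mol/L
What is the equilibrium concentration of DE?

At equilibrium, Kc = [M]·[D]³·[DE]² / [J] = 1.23×10⁻⁵.
(0.00344)·(0.382)³·([DE])² / (2.84) = 1.23×10⁻⁵
[DE]² = 0.182 ⇒ [DE] = 0.427 mol/L

[DE] = 0.427 mol/L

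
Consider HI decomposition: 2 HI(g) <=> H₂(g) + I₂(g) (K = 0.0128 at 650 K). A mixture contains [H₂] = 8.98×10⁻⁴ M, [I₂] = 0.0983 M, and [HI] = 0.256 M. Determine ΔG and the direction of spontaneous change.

ΔG = -12.2 kJ/mol; the forward reaction is spontaneous

Q = [H₂]·[I₂] / [HI]² = (8.98×10⁻⁴)·(0.0983) / (0.256)² = 0.00135
ΔG = RT ln(Q/K) = (8.314 J mol⁻¹ K⁻¹)(650 K) × ln(0.00135/0.0128)
   = (5.404 kJ/mol)(-2.249) = -12.2 kJ/mol
ΔG < 0, so the forward reaction is spontaneous (proceeds forward).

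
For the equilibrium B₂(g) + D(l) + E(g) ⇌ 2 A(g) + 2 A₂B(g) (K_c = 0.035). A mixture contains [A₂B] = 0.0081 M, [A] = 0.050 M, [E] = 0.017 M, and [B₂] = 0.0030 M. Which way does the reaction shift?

toward products

(D is a pure liquid — omitted from Q_c.)
Q_c = [A]²·[A₂B]² / ([B₂]·[E]) = (0.050)²·(0.0081)² / ((0.0030)·(0.017)) = 0.0032
Q_c = 0.0032 < K_c = 0.035, so the forward reaction proceeds.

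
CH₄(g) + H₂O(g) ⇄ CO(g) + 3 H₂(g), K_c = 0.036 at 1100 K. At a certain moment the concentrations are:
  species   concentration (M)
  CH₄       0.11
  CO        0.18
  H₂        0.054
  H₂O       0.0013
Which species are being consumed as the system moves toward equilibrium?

CO, H₂ (products)

Q_c = [CO]·[H₂]³ / ([CH₄]·[H₂O]) = (0.18)·(0.054)³ / ((0.11)·(0.0013)) = 0.20
Q_c = 0.20 > K_c = 0.036: net reverse reaction.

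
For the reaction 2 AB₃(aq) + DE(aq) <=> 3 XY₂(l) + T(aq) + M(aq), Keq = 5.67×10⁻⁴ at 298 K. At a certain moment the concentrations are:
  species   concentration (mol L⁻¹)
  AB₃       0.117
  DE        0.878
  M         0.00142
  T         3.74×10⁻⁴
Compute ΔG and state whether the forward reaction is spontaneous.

ΔG = -6.32 kJ/mol; the forward reaction is spontaneous

(XY₂ is a pure liquid — omitted from Q.)
Q = [T]·[M] / ([AB₃]²·[DE]) = (3.74×10⁻⁴)·(0.00142) / ((0.117)²·(0.878)) = 4.42×10⁻⁵
ΔG = RT ln(Q/Keq) = (8.314 J mol⁻¹ K⁻¹)(298 K) × ln(4.42×10⁻⁵/5.67×10⁻⁴)
   = (2.478 kJ/mol)(-2.552) = -6.32 kJ/mol
ΔG < 0, so the forward reaction is spontaneous (proceeds forward).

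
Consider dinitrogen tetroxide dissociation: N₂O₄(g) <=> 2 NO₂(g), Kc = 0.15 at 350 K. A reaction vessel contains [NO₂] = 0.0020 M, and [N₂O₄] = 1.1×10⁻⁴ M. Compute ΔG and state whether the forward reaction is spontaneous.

ΔG = -4.12 kJ/mol; the forward reaction is spontaneous

Qc = [NO₂]² / [N₂O₄] = (0.0020)² / (1.1×10⁻⁴) = 0.0364
ΔG = RT ln(Qc/Kc) = (8.314 J mol⁻¹ K⁻¹)(350 K) × ln(0.0364/0.15)
   = (2.910 kJ/mol)(-1.416) = -4.12 kJ/mol
ΔG < 0, so the forward reaction is spontaneous (proceeds forward).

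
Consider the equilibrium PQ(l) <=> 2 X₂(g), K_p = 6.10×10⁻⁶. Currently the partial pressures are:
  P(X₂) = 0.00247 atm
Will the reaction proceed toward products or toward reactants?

(PQ is a pure liquid — omitted from Q_p.)
Q_p = P(X₂)² = (0.00247)² = 6.10×10⁻⁶
Q_p = 6.10×10⁻⁶ = K_p, so the system is already at equilibrium.

no net change (already at equilibrium)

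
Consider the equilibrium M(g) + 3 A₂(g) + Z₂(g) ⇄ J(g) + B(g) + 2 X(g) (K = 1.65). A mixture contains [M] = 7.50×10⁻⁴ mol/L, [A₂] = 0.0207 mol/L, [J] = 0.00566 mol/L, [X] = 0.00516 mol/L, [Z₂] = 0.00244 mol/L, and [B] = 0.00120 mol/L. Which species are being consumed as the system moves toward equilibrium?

Q = [J]·[B]·[X]² / ([M]·[A₂]³·[Z₂]) = (0.00566)·(0.00120)·(0.00516)² / ((7.50×10⁻⁴)·(0.0207)³·(0.00244)) = 11.1
Q = 11.1 > K = 1.65: net reverse reaction.

J, B, X (products)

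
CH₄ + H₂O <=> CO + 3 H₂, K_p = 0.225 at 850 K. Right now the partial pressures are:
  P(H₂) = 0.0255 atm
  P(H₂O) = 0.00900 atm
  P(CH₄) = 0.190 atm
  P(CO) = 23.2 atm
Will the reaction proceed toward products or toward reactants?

neither direction; the system is at equilibrium

Q_p = P(CO)·P(H₂)³ / (P(CH₄)·P(H₂O)) = (23.2)·(0.0255)³ / ((0.190)·(0.00900)) = 0.225
Q_p = 0.225 = K_p, so the system is already at equilibrium.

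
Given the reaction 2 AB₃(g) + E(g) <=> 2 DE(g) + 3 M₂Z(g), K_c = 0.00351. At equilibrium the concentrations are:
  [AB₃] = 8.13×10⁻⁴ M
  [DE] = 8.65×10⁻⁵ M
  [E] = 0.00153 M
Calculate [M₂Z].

[M₂Z] = 0.0780 M

At equilibrium, K_c = [DE]²·[M₂Z]³ / ([AB₃]²·[E]) = 0.00351.
(8.65×10⁻⁵)²·([M₂Z])³ / ((8.13×10⁻⁴)²·(0.00153)) = 0.00351
[M₂Z]³ = 4.74×10⁻⁴ ⇒ [M₂Z] = 0.0780 M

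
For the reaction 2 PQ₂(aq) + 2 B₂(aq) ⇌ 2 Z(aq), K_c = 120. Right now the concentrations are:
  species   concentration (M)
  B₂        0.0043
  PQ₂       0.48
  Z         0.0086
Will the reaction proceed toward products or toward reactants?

forward (toward products)

Q_c = [Z]² / ([PQ₂]²·[B₂]²) = (0.0086)² / ((0.48)²·(0.0043)²) = 17
Q_c = 17 < K_c = 120, so the forward reaction proceeds.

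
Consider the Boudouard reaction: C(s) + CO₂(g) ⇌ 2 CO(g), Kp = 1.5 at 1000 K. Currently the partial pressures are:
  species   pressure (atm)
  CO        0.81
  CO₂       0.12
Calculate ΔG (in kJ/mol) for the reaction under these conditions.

ΔG = 10.8 kJ/mol

(C is a pure solid — omitted from Qp.)
Qp = P(CO)² / P(CO₂) = (0.81)² / (0.12) = 5.47
ΔG = RT ln(Qp/Kp) = (8.314 J mol⁻¹ K⁻¹)(1000 K) × ln(5.47/1.5)
   = (8.314 kJ/mol)(1.294) = 10.8 kJ/mol
ΔG > 0, so the forward reaction is non-spontaneous (proceeds in reverse).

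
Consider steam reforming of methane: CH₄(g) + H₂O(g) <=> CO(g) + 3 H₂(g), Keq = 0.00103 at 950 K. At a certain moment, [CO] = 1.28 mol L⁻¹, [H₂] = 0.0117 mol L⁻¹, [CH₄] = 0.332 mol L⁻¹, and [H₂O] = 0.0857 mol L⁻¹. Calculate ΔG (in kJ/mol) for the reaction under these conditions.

Q = [CO]·[H₂]³ / ([CH₄]·[H₂O]) = (1.28)·(0.0117)³ / ((0.332)·(0.0857)) = 7.21×10⁻⁵
ΔG = RT ln(Q/Keq) = (8.314 J mol⁻¹ K⁻¹)(950 K) × ln(7.21×10⁻⁵/0.00103)
   = (7.898 kJ/mol)(-2.659) = -21.0 kJ/mol
ΔG < 0, so the forward reaction is spontaneous (proceeds forward).

ΔG = -21.0 kJ/mol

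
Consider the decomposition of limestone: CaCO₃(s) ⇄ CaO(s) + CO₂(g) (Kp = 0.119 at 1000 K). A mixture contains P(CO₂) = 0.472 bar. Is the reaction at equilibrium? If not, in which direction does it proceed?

(CaCO₃, CaO are pure solids — omitted from Qp.)
Qp = P(CO₂) = 0.472
Qp = 0.472 > Kp = 0.119, so the reverse reaction proceeds.

to the left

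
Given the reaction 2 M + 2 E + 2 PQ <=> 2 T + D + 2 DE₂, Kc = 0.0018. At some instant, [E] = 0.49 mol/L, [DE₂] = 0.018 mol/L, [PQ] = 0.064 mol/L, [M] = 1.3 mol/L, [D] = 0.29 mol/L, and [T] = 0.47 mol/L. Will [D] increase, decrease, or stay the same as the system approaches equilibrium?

decrease

Qc = [T]²·[D]·[DE₂]² / ([M]²·[E]²·[PQ]²) = (0.47)²·(0.29)·(0.018)² / ((1.3)²·(0.49)²·(0.064)²) = 0.012
Qc = 0.012 > Kc = 0.0018: net reverse reaction.
D is a product, so it decreases.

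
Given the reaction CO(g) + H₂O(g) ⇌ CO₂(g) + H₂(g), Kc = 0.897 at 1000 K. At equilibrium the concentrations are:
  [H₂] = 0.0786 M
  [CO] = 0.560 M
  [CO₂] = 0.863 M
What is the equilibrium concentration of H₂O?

At equilibrium, Kc = [CO₂]·[H₂] / ([CO]·[H₂O]) = 0.897.
(0.863)·(0.0786) / ((0.560)·([H₂O])) = 0.897
[H₂O] = 0.135 M

[H₂O] = 0.135 M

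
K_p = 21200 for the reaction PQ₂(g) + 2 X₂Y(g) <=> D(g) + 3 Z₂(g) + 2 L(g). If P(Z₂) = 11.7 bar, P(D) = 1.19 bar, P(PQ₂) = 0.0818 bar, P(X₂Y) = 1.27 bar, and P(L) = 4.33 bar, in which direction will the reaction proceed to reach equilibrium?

in the reverse direction

Q_p = P(D)·P(Z₂)³·P(L)² / (P(PQ₂)·P(X₂Y)²) = (1.19)·(11.7)³·(4.33)² / ((0.0818)·(1.27)²) = 2.71e5
Q_p = 2.71e5 > K_p = 21200, so the reverse reaction proceeds.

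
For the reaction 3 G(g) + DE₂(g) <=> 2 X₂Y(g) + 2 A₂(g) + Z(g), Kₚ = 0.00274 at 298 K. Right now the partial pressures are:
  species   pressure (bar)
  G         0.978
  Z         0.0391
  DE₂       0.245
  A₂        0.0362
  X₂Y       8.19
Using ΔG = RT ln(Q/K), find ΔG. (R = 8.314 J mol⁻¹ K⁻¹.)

ΔG = 4.21 kJ/mol

Qₚ = P(X₂Y)²·P(A₂)²·P(Z) / (P(G)³·P(DE₂)) = (8.19)²·(0.0362)²·(0.0391) / ((0.978)³·(0.245)) = 0.0150
ΔG = RT ln(Qₚ/Kₚ) = (8.314 J mol⁻¹ K⁻¹)(298 K) × ln(0.0150/0.00274)
   = (2.478 kJ/mol)(1.700) = 4.21 kJ/mol
ΔG > 0, so the forward reaction is non-spontaneous (proceeds in reverse).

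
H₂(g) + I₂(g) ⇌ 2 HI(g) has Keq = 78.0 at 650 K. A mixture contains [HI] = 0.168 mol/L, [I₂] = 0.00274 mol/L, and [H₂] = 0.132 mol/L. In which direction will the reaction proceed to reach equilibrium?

neither direction; the system is at equilibrium

Q = [HI]² / ([H₂]·[I₂]) = (0.168)² / ((0.132)·(0.00274)) = 78.0
Q = 78.0 = Keq, so the system is already at equilibrium.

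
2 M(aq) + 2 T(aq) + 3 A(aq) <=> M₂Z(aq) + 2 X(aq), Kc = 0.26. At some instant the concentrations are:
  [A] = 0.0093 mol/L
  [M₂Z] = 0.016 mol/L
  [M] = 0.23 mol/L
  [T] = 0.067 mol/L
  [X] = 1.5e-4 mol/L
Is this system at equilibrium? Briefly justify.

Qc = [M₂Z]·[X]² / ([M]²·[T]²·[A]³) = (0.016)·(1.5e-4)² / ((0.23)²·(0.067)²·(0.0093)³) = 1.9
Qc = 1.9 > Kc = 0.26: net reverse reaction.

no; Q > K, reaction proceeds in reverse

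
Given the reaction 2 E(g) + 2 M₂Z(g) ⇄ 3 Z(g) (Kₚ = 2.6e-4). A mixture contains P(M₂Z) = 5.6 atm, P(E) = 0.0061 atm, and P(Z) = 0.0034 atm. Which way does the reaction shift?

Qₚ = P(Z)³ / (P(E)²·P(M₂Z)²) = (0.0034)³ / ((0.0061)²·(5.6)²) = 3.4e-5
Qₚ = 3.4e-5 < Kₚ = 2.6e-4, so the forward reaction proceeds.

to the right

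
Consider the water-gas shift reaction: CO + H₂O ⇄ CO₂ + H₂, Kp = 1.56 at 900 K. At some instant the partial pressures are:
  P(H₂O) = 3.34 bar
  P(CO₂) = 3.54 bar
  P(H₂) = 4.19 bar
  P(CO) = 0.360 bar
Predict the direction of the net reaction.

Qp = P(CO₂)·P(H₂) / (P(CO)·P(H₂O)) = (3.54)·(4.19) / ((0.360)·(3.34)) = 12.3
Qp = 12.3 > Kp = 1.56, so the reverse reaction proceeds.

in the reverse direction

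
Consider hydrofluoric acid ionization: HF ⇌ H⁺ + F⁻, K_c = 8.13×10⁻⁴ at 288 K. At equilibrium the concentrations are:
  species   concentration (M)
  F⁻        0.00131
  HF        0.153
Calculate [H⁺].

[H⁺] = 0.0950 M

At equilibrium, K_c = [H⁺]·[F⁻] / [HF] = 8.13×10⁻⁴.
([H⁺])·(0.00131) / (0.153) = 8.13×10⁻⁴
[H⁺] = 0.0950 M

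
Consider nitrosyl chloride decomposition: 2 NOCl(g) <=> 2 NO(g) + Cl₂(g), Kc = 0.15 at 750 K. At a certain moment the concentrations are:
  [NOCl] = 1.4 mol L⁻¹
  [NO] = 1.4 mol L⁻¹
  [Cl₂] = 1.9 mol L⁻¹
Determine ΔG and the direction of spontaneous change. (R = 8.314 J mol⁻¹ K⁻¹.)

Qc = [NO]²·[Cl₂] / [NOCl]² = (1.4)²·(1.9) / (1.4)² = 1.90
ΔG = RT ln(Qc/Kc) = (8.314 J mol⁻¹ K⁻¹)(750 K) × ln(1.90/0.15)
   = (6.236 kJ/mol)(2.539) = 15.8 kJ/mol
ΔG > 0, so the forward reaction is non-spontaneous (proceeds in reverse).

ΔG = 15.8 kJ/mol; the forward reaction is non-spontaneous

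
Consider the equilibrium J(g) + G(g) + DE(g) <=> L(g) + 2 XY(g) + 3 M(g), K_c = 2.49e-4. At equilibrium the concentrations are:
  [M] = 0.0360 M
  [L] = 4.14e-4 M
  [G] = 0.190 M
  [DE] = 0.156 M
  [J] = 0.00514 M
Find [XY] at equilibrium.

At equilibrium, K_c = [L]·[XY]²·[M]³ / ([J]·[G]·[DE]) = 2.49e-4.
(4.14e-4)·([XY])²·(0.0360)³ / ((0.00514)·(0.190)·(0.156)) = 2.49e-4
[XY]² = 1.96 ⇒ [XY] = 1.40 M

[XY] = 1.40 M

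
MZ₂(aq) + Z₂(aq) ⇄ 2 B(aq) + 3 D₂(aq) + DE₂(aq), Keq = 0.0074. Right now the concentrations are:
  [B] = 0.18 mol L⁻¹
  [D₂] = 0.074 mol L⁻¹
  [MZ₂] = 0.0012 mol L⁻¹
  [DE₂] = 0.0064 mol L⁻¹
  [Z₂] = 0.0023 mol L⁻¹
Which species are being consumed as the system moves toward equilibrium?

Q = [B]²·[D₂]³·[DE₂] / ([MZ₂]·[Z₂]) = (0.18)²·(0.074)³·(0.0064) / ((0.0012)·(0.0023)) = 0.030
Q = 0.030 > Keq = 0.0074: net reverse reaction.

B, D₂, DE₂ (products)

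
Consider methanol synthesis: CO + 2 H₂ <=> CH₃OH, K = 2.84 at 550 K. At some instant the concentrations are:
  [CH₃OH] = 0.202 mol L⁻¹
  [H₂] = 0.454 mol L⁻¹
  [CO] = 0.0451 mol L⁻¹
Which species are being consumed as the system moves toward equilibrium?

Q = [CH₃OH] / ([CO]·[H₂]²) = (0.202) / ((0.0451)·(0.454)²) = 21.7
Q = 21.7 > K = 2.84: net reverse reaction.

CH₃OH (products)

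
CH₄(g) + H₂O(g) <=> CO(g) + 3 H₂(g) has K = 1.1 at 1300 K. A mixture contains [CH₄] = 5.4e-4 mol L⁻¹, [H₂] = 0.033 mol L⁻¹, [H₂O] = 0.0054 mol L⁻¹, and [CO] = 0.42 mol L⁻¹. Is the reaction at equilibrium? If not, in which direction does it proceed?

Q = [CO]·[H₂]³ / ([CH₄]·[H₂O]) = (0.42)·(0.033)³ / ((5.4e-4)·(0.0054)) = 5.2
Q = 5.2 > K = 1.1, so the reverse reaction proceeds.

to the left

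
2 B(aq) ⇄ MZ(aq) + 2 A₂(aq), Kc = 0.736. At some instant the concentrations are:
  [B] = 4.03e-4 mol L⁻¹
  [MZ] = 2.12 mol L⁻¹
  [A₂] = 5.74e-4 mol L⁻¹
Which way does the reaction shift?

toward reactants

Qc = [MZ]·[A₂]² / [B]² = (2.12)·(5.74e-4)² / (4.03e-4)² = 4.30
Qc = 4.30 > Kc = 0.736, so the reverse reaction proceeds.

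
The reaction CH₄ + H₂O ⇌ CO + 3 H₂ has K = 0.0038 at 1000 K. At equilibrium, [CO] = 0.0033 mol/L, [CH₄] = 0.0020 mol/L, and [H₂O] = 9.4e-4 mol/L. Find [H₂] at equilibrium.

[H₂] = 0.013 mol/L

At equilibrium, K = [CO]·[H₂]³ / ([CH₄]·[H₂O]) = 0.0038.
(0.0033)·([H₂])³ / ((0.0020)·(9.4e-4)) = 0.0038
[H₂]³ = 2.16e-6 ⇒ [H₂] = 0.013 mol/L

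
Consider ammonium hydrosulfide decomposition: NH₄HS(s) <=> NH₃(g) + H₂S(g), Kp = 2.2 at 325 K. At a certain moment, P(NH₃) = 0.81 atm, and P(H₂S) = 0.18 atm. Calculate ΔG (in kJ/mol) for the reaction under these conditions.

ΔG = -7.33 kJ/mol

(NH₄HS is a pure solid — omitted from Qp.)
Qp = P(NH₃)·P(H₂S) = (0.81)·(0.18) = 0.146
ΔG = RT ln(Qp/Kp) = (8.314 J mol⁻¹ K⁻¹)(325 K) × ln(0.146/2.2)
   = (2.702 kJ/mol)(-2.713) = -7.33 kJ/mol
ΔG < 0, so the forward reaction is spontaneous (proceeds forward).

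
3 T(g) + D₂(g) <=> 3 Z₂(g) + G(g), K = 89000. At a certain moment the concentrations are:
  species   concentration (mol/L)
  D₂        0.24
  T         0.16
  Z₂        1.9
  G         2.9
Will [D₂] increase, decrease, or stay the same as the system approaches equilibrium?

Q = [Z₂]³·[G] / ([T]³·[D₂]) = (1.9)³·(2.9) / ((0.16)³·(0.24)) = 20000
Q = 20000 < K = 89000: net forward reaction.
D₂ is a reactant, so it decreases.

decrease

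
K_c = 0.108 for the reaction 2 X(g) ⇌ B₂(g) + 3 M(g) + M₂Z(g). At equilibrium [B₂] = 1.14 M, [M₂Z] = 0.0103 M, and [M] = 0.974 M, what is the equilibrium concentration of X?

At equilibrium, K_c = [B₂]·[M]³·[M₂Z] / [X]² = 0.108.
(1.14)·(0.974)³·(0.0103) / ([X])² = 0.108
[X]² = 0.100 ⇒ [X] = 0.317 M

[X] = 0.317 M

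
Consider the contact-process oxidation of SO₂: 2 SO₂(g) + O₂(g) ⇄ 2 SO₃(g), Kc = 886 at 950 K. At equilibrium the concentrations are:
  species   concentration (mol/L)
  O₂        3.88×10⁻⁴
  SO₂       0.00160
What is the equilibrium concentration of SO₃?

At equilibrium, Kc = [SO₃]² / ([SO₂]²·[O₂]) = 886.
([SO₃])² / ((0.00160)²·(3.88×10⁻⁴)) = 886
[SO₃]² = 8.80×10⁻⁷ ⇒ [SO₃] = 9.38×10⁻⁴ mol/L

[SO₃] = 9.38×10⁻⁴ mol/L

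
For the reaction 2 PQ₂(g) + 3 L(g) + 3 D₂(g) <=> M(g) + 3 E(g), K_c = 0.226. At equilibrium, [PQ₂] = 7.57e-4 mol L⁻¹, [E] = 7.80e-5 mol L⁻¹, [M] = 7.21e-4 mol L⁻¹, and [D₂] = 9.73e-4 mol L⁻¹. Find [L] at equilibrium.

At equilibrium, K_c = [M]·[E]³ / ([PQ₂]²·[L]³·[D₂]³) = 0.226.
(7.21e-4)·(7.80e-5)³ / ((7.57e-4)²·([L])³·(9.73e-4)³) = 0.226
[L]³ = 2.87 ⇒ [L] = 1.42 mol L⁻¹

[L] = 1.42 mol L⁻¹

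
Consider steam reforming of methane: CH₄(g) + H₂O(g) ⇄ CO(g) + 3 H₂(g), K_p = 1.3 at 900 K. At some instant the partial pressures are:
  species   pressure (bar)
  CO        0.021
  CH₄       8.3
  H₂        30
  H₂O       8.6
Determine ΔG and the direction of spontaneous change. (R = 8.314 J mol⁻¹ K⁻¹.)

ΔG = 13.5 kJ/mol; the forward reaction is non-spontaneous

Q_p = P(CO)·P(H₂)³ / (P(CH₄)·P(H₂O)) = (0.021)·(30)³ / ((8.3)·(8.6)) = 7.94
ΔG = RT ln(Q_p/K_p) = (8.314 J mol⁻¹ K⁻¹)(900 K) × ln(7.94/1.3)
   = (7.483 kJ/mol)(1.810) = 13.5 kJ/mol
ΔG > 0, so the forward reaction is non-spontaneous (proceeds in reverse).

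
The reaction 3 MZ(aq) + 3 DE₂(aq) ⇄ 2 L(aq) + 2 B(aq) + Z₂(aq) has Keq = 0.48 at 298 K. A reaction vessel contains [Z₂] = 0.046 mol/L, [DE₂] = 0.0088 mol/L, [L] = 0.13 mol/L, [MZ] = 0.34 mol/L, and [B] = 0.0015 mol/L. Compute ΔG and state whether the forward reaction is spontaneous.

ΔG = -4.94 kJ/mol; the forward reaction is spontaneous

Q = [L]²·[B]²·[Z₂] / ([MZ]³·[DE₂]³) = (0.13)²·(0.0015)²·(0.046) / ((0.34)³·(0.0088)³) = 0.0653
ΔG = RT ln(Q/Keq) = (8.314 J mol⁻¹ K⁻¹)(298 K) × ln(0.0653/0.48)
   = (2.478 kJ/mol)(-1.995) = -4.94 kJ/mol
ΔG < 0, so the forward reaction is spontaneous (proceeds forward).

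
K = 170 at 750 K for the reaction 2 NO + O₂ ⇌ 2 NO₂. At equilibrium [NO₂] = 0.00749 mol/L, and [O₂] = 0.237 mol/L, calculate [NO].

At equilibrium, K = [NO₂]² / ([NO]²·[O₂]) = 170.
(0.00749)² / (([NO])²·(0.237)) = 170
[NO]² = 1.39×10⁻⁶ ⇒ [NO] = 0.00118 mol/L

[NO] = 0.00118 mol/L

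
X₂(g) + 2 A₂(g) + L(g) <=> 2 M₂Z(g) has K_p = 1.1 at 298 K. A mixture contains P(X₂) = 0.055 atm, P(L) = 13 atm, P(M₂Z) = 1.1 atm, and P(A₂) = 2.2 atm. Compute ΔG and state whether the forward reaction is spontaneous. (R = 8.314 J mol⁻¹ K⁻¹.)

ΔG = -2.84 kJ/mol; the forward reaction is spontaneous

Q_p = P(M₂Z)² / (P(X₂)·P(A₂)²·P(L)) = (1.1)² / ((0.055)·(2.2)²·(13)) = 0.350
ΔG = RT ln(Q_p/K_p) = (8.314 J mol⁻¹ K⁻¹)(298 K) × ln(0.350/1.1)
   = (2.478 kJ/mol)(-1.145) = -2.84 kJ/mol
ΔG < 0, so the forward reaction is spontaneous (proceeds forward).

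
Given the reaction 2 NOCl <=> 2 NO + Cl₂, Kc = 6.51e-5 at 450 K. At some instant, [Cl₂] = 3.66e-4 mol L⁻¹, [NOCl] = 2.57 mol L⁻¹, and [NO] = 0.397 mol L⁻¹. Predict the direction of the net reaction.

Qc = [NO]²·[Cl₂] / [NOCl]² = (0.397)²·(3.66e-4) / (2.57)² = 8.73e-6
Qc = 8.73e-6 < Kc = 6.51e-5, so the forward reaction proceeds.

toward products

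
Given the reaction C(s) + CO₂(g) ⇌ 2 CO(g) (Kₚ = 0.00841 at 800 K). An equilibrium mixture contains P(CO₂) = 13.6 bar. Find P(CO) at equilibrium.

P(CO) = 0.338 bar

(C is a pure solid — omitted from Kₚ.)
At equilibrium, Kₚ = P(CO)² / P(CO₂) = 0.00841.
(P(CO))² / (13.6) = 0.00841
P(CO)² = 0.114 ⇒ P(CO) = 0.338 bar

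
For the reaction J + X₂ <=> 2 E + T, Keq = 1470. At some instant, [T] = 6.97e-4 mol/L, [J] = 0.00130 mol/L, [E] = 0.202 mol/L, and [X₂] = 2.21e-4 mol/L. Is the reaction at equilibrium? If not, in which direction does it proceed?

Q = [E]²·[T] / ([J]·[X₂]) = (0.202)²·(6.97e-4) / ((0.00130)·(2.21e-4)) = 99.0
Q = 99.0 < Keq = 1470, so the forward reaction proceeds.

to the right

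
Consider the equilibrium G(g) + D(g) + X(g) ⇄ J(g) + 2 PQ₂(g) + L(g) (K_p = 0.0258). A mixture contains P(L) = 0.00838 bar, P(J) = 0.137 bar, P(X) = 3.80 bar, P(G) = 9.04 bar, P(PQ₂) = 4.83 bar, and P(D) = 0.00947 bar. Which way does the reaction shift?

reverse (toward reactants)

Q_p = P(J)·P(PQ₂)²·P(L) / (P(G)·P(D)·P(X)) = (0.137)·(4.83)²·(0.00838) / ((9.04)·(0.00947)·(3.80)) = 0.0823
Q_p = 0.0823 > K_p = 0.0258, so the reverse reaction proceeds.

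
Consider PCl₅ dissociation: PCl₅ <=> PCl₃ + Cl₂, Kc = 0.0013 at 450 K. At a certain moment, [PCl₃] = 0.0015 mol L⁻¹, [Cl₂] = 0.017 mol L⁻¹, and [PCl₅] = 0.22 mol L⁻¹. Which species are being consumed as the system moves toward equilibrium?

Qc = [PCl₃]·[Cl₂] / [PCl₅] = (0.0015)·(0.017) / (0.22) = 1.2×10⁻⁴
Qc = 1.2×10⁻⁴ < Kc = 0.0013: net forward reaction.

PCl₅ (reactants)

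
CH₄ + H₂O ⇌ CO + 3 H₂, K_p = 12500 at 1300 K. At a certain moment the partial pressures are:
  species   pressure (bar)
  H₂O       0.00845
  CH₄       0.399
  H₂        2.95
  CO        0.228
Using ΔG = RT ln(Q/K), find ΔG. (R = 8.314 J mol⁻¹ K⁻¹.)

Q_p = P(CO)·P(H₂)³ / (P(CH₄)·P(H₂O)) = (0.228)·(2.95)³ / ((0.399)·(0.00845)) = 1740
ΔG = RT ln(Q_p/K_p) = (8.314 J mol⁻¹ K⁻¹)(1300 K) × ln(1740/12500)
   = (10.81 kJ/mol)(-1.972) = -21.3 kJ/mol
ΔG < 0, so the forward reaction is spontaneous (proceeds forward).

ΔG = -21.3 kJ/mol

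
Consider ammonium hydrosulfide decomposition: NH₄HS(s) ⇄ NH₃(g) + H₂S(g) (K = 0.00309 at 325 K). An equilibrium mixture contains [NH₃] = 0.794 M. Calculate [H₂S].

(NH₄HS is a pure solid — omitted from K.)
At equilibrium, K = [NH₃]·[H₂S] = 0.00309.
(0.794)·([H₂S]) = 0.00309
[H₂S] = 0.00389 M

[H₂S] = 0.00389 M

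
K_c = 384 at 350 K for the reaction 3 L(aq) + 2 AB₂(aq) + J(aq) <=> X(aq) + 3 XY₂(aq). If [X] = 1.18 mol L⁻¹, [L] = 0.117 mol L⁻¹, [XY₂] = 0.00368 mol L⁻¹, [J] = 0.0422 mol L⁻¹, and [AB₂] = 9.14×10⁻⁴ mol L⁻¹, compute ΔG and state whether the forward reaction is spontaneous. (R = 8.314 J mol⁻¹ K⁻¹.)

ΔG = 2.90 kJ/mol; the forward reaction is non-spontaneous

Q_c = [X]·[XY₂]³ / ([L]³·[AB₂]²·[J]) = (1.18)·(0.00368)³ / ((0.117)³·(9.14×10⁻⁴)²·(0.0422)) = 1040
ΔG = RT ln(Q_c/K_c) = (8.314 J mol⁻¹ K⁻¹)(350 K) × ln(1040/384)
   = (2.910 kJ/mol)(0.9963) = 2.90 kJ/mol
ΔG > 0, so the forward reaction is non-spontaneous (proceeds in reverse).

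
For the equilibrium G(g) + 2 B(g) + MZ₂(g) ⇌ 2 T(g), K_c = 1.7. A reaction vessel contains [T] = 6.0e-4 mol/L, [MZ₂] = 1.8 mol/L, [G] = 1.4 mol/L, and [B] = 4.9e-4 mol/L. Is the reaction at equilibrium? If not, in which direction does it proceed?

Q_c = [T]² / ([G]·[B]²·[MZ₂]) = (6.0e-4)² / ((1.4)·(4.9e-4)²·(1.8)) = 0.59
Q_c = 0.59 < K_c = 1.7, so the forward reaction proceeds.

to the right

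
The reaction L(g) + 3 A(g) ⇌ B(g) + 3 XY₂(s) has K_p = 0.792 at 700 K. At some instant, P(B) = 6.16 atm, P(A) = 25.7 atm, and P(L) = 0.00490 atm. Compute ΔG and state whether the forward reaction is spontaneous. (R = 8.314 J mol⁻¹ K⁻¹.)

(XY₂ is a pure solid — omitted from Q_p.)
Q_p = P(B) / (P(L)·P(A)³) = (6.16) / ((0.00490)·(25.7)³) = 0.0741
ΔG = RT ln(Q_p/K_p) = (8.314 J mol⁻¹ K⁻¹)(700 K) × ln(0.0741/0.792)
   = (5.820 kJ/mol)(-2.369) = -13.8 kJ/mol
ΔG < 0, so the forward reaction is spontaneous (proceeds forward).

ΔG = -13.8 kJ/mol; the forward reaction is spontaneous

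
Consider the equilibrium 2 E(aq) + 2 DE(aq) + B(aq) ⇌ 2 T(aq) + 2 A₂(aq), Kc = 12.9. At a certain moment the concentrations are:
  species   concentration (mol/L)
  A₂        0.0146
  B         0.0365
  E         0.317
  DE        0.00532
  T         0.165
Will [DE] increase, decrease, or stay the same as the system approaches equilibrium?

Qc = [T]²·[A₂]² / ([E]²·[DE]²·[B]) = (0.165)²·(0.0146)² / ((0.317)²·(0.00532)²·(0.0365)) = 55.9
Qc = 55.9 > Kc = 12.9: net reverse reaction.
DE is a reactant, so it increases.

increase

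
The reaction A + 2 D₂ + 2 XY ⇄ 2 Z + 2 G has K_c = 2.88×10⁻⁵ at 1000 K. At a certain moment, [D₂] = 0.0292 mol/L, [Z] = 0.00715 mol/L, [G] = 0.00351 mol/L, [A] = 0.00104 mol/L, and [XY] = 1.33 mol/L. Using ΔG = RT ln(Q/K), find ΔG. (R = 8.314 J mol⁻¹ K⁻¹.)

Q_c = [Z]²·[G]² / ([A]·[D₂]²·[XY]²) = (0.00715)²·(0.00351)² / ((0.00104)·(0.0292)²·(1.33)²) = 4.02×10⁻⁴
ΔG = RT ln(Q_c/K_c) = (8.314 J mol⁻¹ K⁻¹)(1000 K) × ln(4.02×10⁻⁴/2.88×10⁻⁵)
   = (8.314 kJ/mol)(2.636) = 21.9 kJ/mol
ΔG > 0, so the forward reaction is non-spontaneous (proceeds in reverse).

ΔG = 21.9 kJ/mol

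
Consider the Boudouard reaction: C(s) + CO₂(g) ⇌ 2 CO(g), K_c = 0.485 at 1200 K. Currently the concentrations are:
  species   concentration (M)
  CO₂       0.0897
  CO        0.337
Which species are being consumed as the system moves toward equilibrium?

CO (products)

(C is a pure solid — omitted from Q_c.)
Q_c = [CO]² / [CO₂] = (0.337)² / (0.0897) = 1.27
Q_c = 1.27 > K_c = 0.485: net reverse reaction.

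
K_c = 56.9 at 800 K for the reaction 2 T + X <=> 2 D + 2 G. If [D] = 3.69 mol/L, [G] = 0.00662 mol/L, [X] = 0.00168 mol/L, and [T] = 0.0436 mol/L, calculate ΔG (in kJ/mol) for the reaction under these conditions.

ΔG = 7.91 kJ/mol

Q_c = [D]²·[G]² / ([T]²·[X]) = (3.69)²·(0.00662)² / ((0.0436)²·(0.00168)) = 187
ΔG = RT ln(Q_c/K_c) = (8.314 J mol⁻¹ K⁻¹)(800 K) × ln(187/56.9)
   = (6.651 kJ/mol)(1.190) = 7.91 kJ/mol
ΔG > 0, so the forward reaction is non-spontaneous (proceeds in reverse).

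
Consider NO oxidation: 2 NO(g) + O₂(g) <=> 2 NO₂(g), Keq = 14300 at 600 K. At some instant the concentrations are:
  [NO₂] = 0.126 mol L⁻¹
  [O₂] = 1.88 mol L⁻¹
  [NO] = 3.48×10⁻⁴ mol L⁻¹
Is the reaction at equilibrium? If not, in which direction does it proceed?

Q = [NO₂]² / ([NO]²·[O₂]) = (0.126)² / ((3.48×10⁻⁴)²·(1.88)) = 69700
Q = 69700 > Keq = 14300, so the reverse reaction proceeds.

toward reactants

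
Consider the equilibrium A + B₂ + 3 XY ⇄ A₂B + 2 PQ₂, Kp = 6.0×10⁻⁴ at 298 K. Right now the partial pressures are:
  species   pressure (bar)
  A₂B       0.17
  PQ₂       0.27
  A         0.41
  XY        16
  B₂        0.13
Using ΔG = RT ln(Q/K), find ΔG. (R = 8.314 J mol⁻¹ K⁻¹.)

ΔG = -5.84 kJ/mol

Qp = P(A₂B)·P(PQ₂)² / (P(A)·P(B₂)·P(XY)³) = (0.17)·(0.27)² / ((0.41)·(0.13)·(16)³) = 5.68×10⁻⁵
ΔG = RT ln(Qp/Kp) = (8.314 J mol⁻¹ K⁻¹)(298 K) × ln(5.68×10⁻⁵/6.0×10⁻⁴)
   = (2.478 kJ/mol)(-2.357) = -5.84 kJ/mol
ΔG < 0, so the forward reaction is spontaneous (proceeds forward).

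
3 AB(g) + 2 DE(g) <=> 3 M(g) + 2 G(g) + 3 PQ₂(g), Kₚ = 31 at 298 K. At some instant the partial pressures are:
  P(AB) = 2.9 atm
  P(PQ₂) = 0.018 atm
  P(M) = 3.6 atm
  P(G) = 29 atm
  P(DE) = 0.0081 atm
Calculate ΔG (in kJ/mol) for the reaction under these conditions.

ΔG = 3.79 kJ/mol

Qₚ = P(M)³·P(G)²·P(PQ₂)³ / (P(AB)³·P(DE)²) = (3.6)³·(29)²·(0.018)³ / ((2.9)³·(0.0081)²) = 143
ΔG = RT ln(Qₚ/Kₚ) = (8.314 J mol⁻¹ K⁻¹)(298 K) × ln(143/31)
   = (2.478 kJ/mol)(1.529) = 3.79 kJ/mol
ΔG > 0, so the forward reaction is non-spontaneous (proceeds in reverse).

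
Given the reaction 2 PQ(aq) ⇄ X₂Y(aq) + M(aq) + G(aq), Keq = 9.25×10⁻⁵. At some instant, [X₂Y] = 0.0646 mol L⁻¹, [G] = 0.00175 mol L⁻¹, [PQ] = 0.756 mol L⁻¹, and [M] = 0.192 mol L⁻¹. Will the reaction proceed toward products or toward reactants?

toward products

Q = [X₂Y]·[M]·[G] / [PQ]² = (0.0646)·(0.192)·(0.00175) / (0.756)² = 3.80×10⁻⁵
Q = 3.80×10⁻⁵ < Keq = 9.25×10⁻⁵, so the forward reaction proceeds.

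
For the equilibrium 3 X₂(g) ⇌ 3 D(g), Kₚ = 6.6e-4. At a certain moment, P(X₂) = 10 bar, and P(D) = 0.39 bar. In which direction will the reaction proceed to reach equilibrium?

Qₚ = P(D)³ / P(X₂)³ = (0.39)³ / (10)³ = 5.9e-5
Qₚ = 5.9e-5 < Kₚ = 6.6e-4, so the forward reaction proceeds.

forward (toward products)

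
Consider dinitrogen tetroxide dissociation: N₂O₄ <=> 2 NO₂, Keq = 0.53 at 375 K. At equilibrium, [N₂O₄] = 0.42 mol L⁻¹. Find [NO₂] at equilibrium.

[NO₂] = 0.47 mol L⁻¹

At equilibrium, Keq = [NO₂]² / [N₂O₄] = 0.53.
([NO₂])² / (0.42) = 0.53
[NO₂]² = 0.223 ⇒ [NO₂] = 0.47 mol L⁻¹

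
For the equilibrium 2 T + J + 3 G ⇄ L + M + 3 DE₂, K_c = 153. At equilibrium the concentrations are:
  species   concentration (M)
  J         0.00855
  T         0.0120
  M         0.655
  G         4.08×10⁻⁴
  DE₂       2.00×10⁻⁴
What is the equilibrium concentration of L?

[L] = 0.00244 M

At equilibrium, K_c = [L]·[M]·[DE₂]³ / ([T]²·[J]·[G]³) = 153.
([L])·(0.655)·(2.00×10⁻⁴)³ / ((0.0120)²·(0.00855)·(4.08×10⁻⁴)³) = 153
[L] = 0.00244 M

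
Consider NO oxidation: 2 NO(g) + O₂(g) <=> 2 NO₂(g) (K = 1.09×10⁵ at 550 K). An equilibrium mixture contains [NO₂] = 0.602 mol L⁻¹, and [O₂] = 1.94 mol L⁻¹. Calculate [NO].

[NO] = 0.00131 mol L⁻¹

At equilibrium, K = [NO₂]² / ([NO]²·[O₂]) = 1.09×10⁵.
(0.602)² / (([NO])²·(1.94)) = 1.09×10⁵
[NO]² = 1.71×10⁻⁶ ⇒ [NO] = 0.00131 mol L⁻¹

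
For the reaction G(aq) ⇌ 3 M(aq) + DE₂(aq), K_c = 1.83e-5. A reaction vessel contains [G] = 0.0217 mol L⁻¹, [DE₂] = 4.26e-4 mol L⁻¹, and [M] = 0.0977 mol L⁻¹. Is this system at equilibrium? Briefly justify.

Q_c = [M]³·[DE₂] / [G] = (0.0977)³·(4.26e-4) / (0.0217) = 1.83e-5
Q_c = 1.83e-5 = K_c; the system is at equilibrium.

yes, at equilibrium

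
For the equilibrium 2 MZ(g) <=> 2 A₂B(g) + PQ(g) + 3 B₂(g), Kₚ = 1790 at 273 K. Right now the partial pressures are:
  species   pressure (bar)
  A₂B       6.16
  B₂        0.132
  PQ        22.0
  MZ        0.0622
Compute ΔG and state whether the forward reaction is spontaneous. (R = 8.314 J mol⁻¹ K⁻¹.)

ΔG = -2.91 kJ/mol; the forward reaction is spontaneous

Qₚ = P(A₂B)²·P(PQ)·P(B₂)³ / P(MZ)² = (6.16)²·(22.0)·(0.132)³ / (0.0622)² = 496
ΔG = RT ln(Qₚ/Kₚ) = (8.314 J mol⁻¹ K⁻¹)(273 K) × ln(496/1790)
   = (2.270 kJ/mol)(-1.283) = -2.91 kJ/mol
ΔG < 0, so the forward reaction is spontaneous (proceeds forward).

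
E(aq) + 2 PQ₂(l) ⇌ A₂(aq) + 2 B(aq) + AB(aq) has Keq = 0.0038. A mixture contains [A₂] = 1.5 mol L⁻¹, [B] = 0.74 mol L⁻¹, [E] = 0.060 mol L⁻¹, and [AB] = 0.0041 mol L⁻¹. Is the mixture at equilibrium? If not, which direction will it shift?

no; Q > K, reaction proceeds in reverse

(PQ₂ is a pure liquid — omitted from Q.)
Q = [A₂]·[B]²·[AB] / [E] = (1.5)·(0.74)²·(0.0041) / (0.060) = 0.056
Q = 0.056 > Keq = 0.0038: net reverse reaction.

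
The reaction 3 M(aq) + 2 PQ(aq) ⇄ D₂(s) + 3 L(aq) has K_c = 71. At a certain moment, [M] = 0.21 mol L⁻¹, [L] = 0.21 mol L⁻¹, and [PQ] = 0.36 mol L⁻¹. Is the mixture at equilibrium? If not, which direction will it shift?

no; Q < K, reaction proceeds forward

(D₂ is a pure solid — omitted from Q_c.)
Q_c = [L]³ / ([M]³·[PQ]²) = (0.21)³ / ((0.21)³·(0.36)²) = 7.7
Q_c = 7.7 < K_c = 71: net forward reaction.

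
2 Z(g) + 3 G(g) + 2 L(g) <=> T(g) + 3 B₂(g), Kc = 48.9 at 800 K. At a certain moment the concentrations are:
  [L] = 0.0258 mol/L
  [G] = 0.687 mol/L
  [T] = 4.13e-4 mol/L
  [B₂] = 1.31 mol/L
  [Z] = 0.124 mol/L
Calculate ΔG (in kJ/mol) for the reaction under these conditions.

ΔG = 11.6 kJ/mol

Qc = [T]·[B₂]³ / ([Z]²·[G]³·[L]²) = (4.13e-4)·(1.31)³ / ((0.124)²·(0.687)³·(0.0258)²) = 280
ΔG = RT ln(Qc/Kc) = (8.314 J mol⁻¹ K⁻¹)(800 K) × ln(280/48.9)
   = (6.651 kJ/mol)(1.745) = 11.6 kJ/mol
ΔG > 0, so the forward reaction is non-spontaneous (proceeds in reverse).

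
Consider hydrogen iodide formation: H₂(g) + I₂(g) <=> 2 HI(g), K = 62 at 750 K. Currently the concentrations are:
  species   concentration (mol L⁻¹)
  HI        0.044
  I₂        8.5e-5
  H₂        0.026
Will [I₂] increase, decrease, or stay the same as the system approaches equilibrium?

increase

Q = [HI]² / ([H₂]·[I₂]) = (0.044)² / ((0.026)·(8.5e-5)) = 880
Q = 880 > K = 62: net reverse reaction.
I₂ is a reactant, so it increases.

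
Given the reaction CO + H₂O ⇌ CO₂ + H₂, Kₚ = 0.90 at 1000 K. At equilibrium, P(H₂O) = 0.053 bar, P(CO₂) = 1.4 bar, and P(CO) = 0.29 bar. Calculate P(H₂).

P(H₂) = 0.0099 bar

At equilibrium, Kₚ = P(CO₂)·P(H₂) / (P(CO)·P(H₂O)) = 0.90.
(1.4)·(P(H₂)) / ((0.29)·(0.053)) = 0.90
P(H₂) = 0.00988 = 0.0099 bar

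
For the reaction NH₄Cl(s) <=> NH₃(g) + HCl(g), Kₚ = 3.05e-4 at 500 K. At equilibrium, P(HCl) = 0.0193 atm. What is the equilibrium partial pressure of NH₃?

(NH₄Cl is a pure solid — omitted from Kₚ.)
At equilibrium, Kₚ = P(NH₃)·P(HCl) = 3.05e-4.
(P(NH₃))·(0.0193) = 3.05e-4
P(NH₃) = 0.0158 atm

P(NH₃) = 0.0158 atm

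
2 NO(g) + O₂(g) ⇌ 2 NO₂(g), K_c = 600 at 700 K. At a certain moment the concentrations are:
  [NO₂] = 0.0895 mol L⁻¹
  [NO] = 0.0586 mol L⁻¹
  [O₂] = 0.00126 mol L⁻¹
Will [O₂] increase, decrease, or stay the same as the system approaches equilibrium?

increase

Q_c = [NO₂]² / ([NO]²·[O₂]) = (0.0895)² / ((0.0586)²·(0.00126)) = 1850
Q_c = 1850 > K_c = 600: net reverse reaction.
O₂ is a reactant, so it increases.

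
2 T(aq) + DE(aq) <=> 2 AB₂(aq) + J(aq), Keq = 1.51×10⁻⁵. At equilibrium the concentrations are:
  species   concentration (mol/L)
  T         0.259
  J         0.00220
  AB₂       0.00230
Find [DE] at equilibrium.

At equilibrium, Keq = [AB₂]²·[J] / ([T]²·[DE]) = 1.51×10⁻⁵.
(0.00230)²·(0.00220) / ((0.259)²·([DE])) = 1.51×10⁻⁵
[DE] = 0.0115 mol/L

[DE] = 0.0115 mol/L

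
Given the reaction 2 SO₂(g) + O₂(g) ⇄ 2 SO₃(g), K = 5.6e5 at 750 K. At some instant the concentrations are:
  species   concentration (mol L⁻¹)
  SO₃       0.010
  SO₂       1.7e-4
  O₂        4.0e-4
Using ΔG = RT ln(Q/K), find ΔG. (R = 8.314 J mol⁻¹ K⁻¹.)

Q = [SO₃]² / ([SO₂]²·[O₂]) = (0.010)² / ((1.7e-4)²·(4.0e-4)) = 8.65e6
ΔG = RT ln(Q/K) = (8.314 J mol⁻¹ K⁻¹)(750 K) × ln(8.65e6/5.6e5)
   = (6.236 kJ/mol)(2.737) = 17.1 kJ/mol
ΔG > 0, so the forward reaction is non-spontaneous (proceeds in reverse).

ΔG = 17.1 kJ/mol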